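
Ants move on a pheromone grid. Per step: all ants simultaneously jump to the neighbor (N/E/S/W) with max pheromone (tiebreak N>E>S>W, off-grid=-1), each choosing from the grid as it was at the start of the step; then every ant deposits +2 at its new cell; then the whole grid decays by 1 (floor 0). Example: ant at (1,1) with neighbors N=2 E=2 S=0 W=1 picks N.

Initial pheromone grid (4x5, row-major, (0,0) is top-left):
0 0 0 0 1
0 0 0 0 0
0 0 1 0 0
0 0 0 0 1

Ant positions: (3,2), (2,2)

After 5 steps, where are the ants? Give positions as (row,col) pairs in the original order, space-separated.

Step 1: ant0:(3,2)->N->(2,2) | ant1:(2,2)->N->(1,2)
  grid max=2 at (2,2)
Step 2: ant0:(2,2)->N->(1,2) | ant1:(1,2)->S->(2,2)
  grid max=3 at (2,2)
Step 3: ant0:(1,2)->S->(2,2) | ant1:(2,2)->N->(1,2)
  grid max=4 at (2,2)
Step 4: ant0:(2,2)->N->(1,2) | ant1:(1,2)->S->(2,2)
  grid max=5 at (2,2)
Step 5: ant0:(1,2)->S->(2,2) | ant1:(2,2)->N->(1,2)
  grid max=6 at (2,2)

(2,2) (1,2)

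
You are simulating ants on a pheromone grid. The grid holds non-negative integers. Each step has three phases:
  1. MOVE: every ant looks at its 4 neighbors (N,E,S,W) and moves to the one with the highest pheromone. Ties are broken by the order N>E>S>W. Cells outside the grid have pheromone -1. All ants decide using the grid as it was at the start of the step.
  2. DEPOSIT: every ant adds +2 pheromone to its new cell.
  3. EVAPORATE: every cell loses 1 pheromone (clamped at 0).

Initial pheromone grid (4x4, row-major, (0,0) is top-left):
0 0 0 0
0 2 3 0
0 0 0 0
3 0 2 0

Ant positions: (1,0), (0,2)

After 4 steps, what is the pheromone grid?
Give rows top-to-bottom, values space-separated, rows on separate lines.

After step 1: ants at (1,1),(1,2)
  0 0 0 0
  0 3 4 0
  0 0 0 0
  2 0 1 0
After step 2: ants at (1,2),(1,1)
  0 0 0 0
  0 4 5 0
  0 0 0 0
  1 0 0 0
After step 3: ants at (1,1),(1,2)
  0 0 0 0
  0 5 6 0
  0 0 0 0
  0 0 0 0
After step 4: ants at (1,2),(1,1)
  0 0 0 0
  0 6 7 0
  0 0 0 0
  0 0 0 0

0 0 0 0
0 6 7 0
0 0 0 0
0 0 0 0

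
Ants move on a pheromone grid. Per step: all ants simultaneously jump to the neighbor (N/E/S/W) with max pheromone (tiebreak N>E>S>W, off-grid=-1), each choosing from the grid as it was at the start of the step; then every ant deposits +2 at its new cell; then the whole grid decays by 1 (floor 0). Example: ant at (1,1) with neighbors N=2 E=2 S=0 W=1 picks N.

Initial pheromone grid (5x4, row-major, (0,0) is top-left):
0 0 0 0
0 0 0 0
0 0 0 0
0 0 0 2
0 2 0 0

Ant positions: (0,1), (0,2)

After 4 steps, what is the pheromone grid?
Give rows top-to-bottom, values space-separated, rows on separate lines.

After step 1: ants at (0,2),(0,3)
  0 0 1 1
  0 0 0 0
  0 0 0 0
  0 0 0 1
  0 1 0 0
After step 2: ants at (0,3),(0,2)
  0 0 2 2
  0 0 0 0
  0 0 0 0
  0 0 0 0
  0 0 0 0
After step 3: ants at (0,2),(0,3)
  0 0 3 3
  0 0 0 0
  0 0 0 0
  0 0 0 0
  0 0 0 0
After step 4: ants at (0,3),(0,2)
  0 0 4 4
  0 0 0 0
  0 0 0 0
  0 0 0 0
  0 0 0 0

0 0 4 4
0 0 0 0
0 0 0 0
0 0 0 0
0 0 0 0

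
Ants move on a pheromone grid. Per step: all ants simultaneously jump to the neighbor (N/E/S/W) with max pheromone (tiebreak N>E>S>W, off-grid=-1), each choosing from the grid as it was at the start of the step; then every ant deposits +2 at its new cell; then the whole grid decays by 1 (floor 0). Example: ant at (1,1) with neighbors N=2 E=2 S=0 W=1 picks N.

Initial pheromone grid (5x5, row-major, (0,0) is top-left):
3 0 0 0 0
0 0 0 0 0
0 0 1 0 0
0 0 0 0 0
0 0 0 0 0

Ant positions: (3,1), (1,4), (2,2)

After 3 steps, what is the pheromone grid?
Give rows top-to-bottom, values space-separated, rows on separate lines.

After step 1: ants at (2,1),(0,4),(1,2)
  2 0 0 0 1
  0 0 1 0 0
  0 1 0 0 0
  0 0 0 0 0
  0 0 0 0 0
After step 2: ants at (1,1),(1,4),(0,2)
  1 0 1 0 0
  0 1 0 0 1
  0 0 0 0 0
  0 0 0 0 0
  0 0 0 0 0
After step 3: ants at (0,1),(0,4),(0,3)
  0 1 0 1 1
  0 0 0 0 0
  0 0 0 0 0
  0 0 0 0 0
  0 0 0 0 0

0 1 0 1 1
0 0 0 0 0
0 0 0 0 0
0 0 0 0 0
0 0 0 0 0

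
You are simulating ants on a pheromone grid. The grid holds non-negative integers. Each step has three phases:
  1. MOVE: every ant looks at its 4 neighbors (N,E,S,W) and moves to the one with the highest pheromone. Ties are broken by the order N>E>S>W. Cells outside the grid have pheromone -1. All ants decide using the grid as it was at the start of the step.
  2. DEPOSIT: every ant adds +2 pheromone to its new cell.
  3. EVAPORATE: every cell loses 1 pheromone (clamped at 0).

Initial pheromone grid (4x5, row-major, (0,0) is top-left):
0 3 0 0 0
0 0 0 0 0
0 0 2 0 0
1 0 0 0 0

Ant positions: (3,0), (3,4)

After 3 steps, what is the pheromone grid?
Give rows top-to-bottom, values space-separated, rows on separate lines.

After step 1: ants at (2,0),(2,4)
  0 2 0 0 0
  0 0 0 0 0
  1 0 1 0 1
  0 0 0 0 0
After step 2: ants at (1,0),(1,4)
  0 1 0 0 0
  1 0 0 0 1
  0 0 0 0 0
  0 0 0 0 0
After step 3: ants at (0,0),(0,4)
  1 0 0 0 1
  0 0 0 0 0
  0 0 0 0 0
  0 0 0 0 0

1 0 0 0 1
0 0 0 0 0
0 0 0 0 0
0 0 0 0 0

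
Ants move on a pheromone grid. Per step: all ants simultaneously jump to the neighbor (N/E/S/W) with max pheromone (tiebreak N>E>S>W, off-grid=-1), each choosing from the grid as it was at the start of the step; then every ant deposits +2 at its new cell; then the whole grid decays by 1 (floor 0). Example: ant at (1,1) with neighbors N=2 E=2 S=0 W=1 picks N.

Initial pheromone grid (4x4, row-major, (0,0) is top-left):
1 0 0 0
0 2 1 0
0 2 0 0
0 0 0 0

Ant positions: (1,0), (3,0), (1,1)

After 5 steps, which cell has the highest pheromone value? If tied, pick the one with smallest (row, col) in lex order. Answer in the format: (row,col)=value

Answer: (1,1)=11

Derivation:
Step 1: ant0:(1,0)->E->(1,1) | ant1:(3,0)->N->(2,0) | ant2:(1,1)->S->(2,1)
  grid max=3 at (1,1)
Step 2: ant0:(1,1)->S->(2,1) | ant1:(2,0)->E->(2,1) | ant2:(2,1)->N->(1,1)
  grid max=6 at (2,1)
Step 3: ant0:(2,1)->N->(1,1) | ant1:(2,1)->N->(1,1) | ant2:(1,1)->S->(2,1)
  grid max=7 at (1,1)
Step 4: ant0:(1,1)->S->(2,1) | ant1:(1,1)->S->(2,1) | ant2:(2,1)->N->(1,1)
  grid max=10 at (2,1)
Step 5: ant0:(2,1)->N->(1,1) | ant1:(2,1)->N->(1,1) | ant2:(1,1)->S->(2,1)
  grid max=11 at (1,1)
Final grid:
  0 0 0 0
  0 11 0 0
  0 11 0 0
  0 0 0 0
Max pheromone 11 at (1,1)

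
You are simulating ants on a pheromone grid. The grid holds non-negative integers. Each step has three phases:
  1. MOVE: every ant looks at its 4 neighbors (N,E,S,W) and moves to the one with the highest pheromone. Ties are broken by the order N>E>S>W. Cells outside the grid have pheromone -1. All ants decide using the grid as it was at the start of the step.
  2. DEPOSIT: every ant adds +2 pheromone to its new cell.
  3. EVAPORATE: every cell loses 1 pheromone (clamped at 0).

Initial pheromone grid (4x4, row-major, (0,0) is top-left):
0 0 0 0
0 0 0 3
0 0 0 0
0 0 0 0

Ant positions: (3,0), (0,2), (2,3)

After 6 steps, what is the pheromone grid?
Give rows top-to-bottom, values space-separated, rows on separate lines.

After step 1: ants at (2,0),(0,3),(1,3)
  0 0 0 1
  0 0 0 4
  1 0 0 0
  0 0 0 0
After step 2: ants at (1,0),(1,3),(0,3)
  0 0 0 2
  1 0 0 5
  0 0 0 0
  0 0 0 0
After step 3: ants at (0,0),(0,3),(1,3)
  1 0 0 3
  0 0 0 6
  0 0 0 0
  0 0 0 0
After step 4: ants at (0,1),(1,3),(0,3)
  0 1 0 4
  0 0 0 7
  0 0 0 0
  0 0 0 0
After step 5: ants at (0,2),(0,3),(1,3)
  0 0 1 5
  0 0 0 8
  0 0 0 0
  0 0 0 0
After step 6: ants at (0,3),(1,3),(0,3)
  0 0 0 8
  0 0 0 9
  0 0 0 0
  0 0 0 0

0 0 0 8
0 0 0 9
0 0 0 0
0 0 0 0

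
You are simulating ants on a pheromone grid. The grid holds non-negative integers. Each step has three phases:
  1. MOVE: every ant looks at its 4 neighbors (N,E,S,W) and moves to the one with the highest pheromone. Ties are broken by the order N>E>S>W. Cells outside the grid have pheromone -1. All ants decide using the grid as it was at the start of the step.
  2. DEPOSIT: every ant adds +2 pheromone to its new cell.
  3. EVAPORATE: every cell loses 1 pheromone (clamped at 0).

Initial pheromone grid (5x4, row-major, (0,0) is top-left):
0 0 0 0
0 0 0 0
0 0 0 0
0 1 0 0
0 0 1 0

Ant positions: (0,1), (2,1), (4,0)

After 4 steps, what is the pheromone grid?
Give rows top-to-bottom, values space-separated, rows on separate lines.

After step 1: ants at (0,2),(3,1),(3,0)
  0 0 1 0
  0 0 0 0
  0 0 0 0
  1 2 0 0
  0 0 0 0
After step 2: ants at (0,3),(3,0),(3,1)
  0 0 0 1
  0 0 0 0
  0 0 0 0
  2 3 0 0
  0 0 0 0
After step 3: ants at (1,3),(3,1),(3,0)
  0 0 0 0
  0 0 0 1
  0 0 0 0
  3 4 0 0
  0 0 0 0
After step 4: ants at (0,3),(3,0),(3,1)
  0 0 0 1
  0 0 0 0
  0 0 0 0
  4 5 0 0
  0 0 0 0

0 0 0 1
0 0 0 0
0 0 0 0
4 5 0 0
0 0 0 0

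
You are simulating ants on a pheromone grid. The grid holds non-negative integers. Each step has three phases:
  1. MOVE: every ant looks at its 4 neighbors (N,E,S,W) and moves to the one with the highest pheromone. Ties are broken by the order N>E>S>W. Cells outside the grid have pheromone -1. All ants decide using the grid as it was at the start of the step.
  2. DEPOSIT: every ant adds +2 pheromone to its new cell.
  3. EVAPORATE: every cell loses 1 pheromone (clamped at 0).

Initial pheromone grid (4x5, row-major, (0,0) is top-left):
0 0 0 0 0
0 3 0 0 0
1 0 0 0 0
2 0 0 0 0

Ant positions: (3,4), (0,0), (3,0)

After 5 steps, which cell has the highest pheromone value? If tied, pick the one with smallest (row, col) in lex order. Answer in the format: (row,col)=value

Answer: (1,1)=2

Derivation:
Step 1: ant0:(3,4)->N->(2,4) | ant1:(0,0)->E->(0,1) | ant2:(3,0)->N->(2,0)
  grid max=2 at (1,1)
Step 2: ant0:(2,4)->N->(1,4) | ant1:(0,1)->S->(1,1) | ant2:(2,0)->S->(3,0)
  grid max=3 at (1,1)
Step 3: ant0:(1,4)->N->(0,4) | ant1:(1,1)->N->(0,1) | ant2:(3,0)->N->(2,0)
  grid max=2 at (1,1)
Step 4: ant0:(0,4)->S->(1,4) | ant1:(0,1)->S->(1,1) | ant2:(2,0)->S->(3,0)
  grid max=3 at (1,1)
Step 5: ant0:(1,4)->N->(0,4) | ant1:(1,1)->N->(0,1) | ant2:(3,0)->N->(2,0)
  grid max=2 at (1,1)
Final grid:
  0 1 0 0 1
  0 2 0 0 0
  2 0 0 0 0
  1 0 0 0 0
Max pheromone 2 at (1,1)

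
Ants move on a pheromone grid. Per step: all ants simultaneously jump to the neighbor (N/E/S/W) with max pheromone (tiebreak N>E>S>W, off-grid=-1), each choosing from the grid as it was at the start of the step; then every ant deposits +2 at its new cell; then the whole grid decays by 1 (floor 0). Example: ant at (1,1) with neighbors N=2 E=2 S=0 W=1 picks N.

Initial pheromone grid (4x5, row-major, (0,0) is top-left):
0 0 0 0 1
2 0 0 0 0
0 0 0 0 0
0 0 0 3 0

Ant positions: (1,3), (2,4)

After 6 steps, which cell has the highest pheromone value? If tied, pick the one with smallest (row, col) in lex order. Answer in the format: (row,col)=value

Step 1: ant0:(1,3)->N->(0,3) | ant1:(2,4)->N->(1,4)
  grid max=2 at (3,3)
Step 2: ant0:(0,3)->E->(0,4) | ant1:(1,4)->N->(0,4)
  grid max=3 at (0,4)
Step 3: ant0:(0,4)->S->(1,4) | ant1:(0,4)->S->(1,4)
  grid max=3 at (1,4)
Step 4: ant0:(1,4)->N->(0,4) | ant1:(1,4)->N->(0,4)
  grid max=5 at (0,4)
Step 5: ant0:(0,4)->S->(1,4) | ant1:(0,4)->S->(1,4)
  grid max=5 at (1,4)
Step 6: ant0:(1,4)->N->(0,4) | ant1:(1,4)->N->(0,4)
  grid max=7 at (0,4)
Final grid:
  0 0 0 0 7
  0 0 0 0 4
  0 0 0 0 0
  0 0 0 0 0
Max pheromone 7 at (0,4)

Answer: (0,4)=7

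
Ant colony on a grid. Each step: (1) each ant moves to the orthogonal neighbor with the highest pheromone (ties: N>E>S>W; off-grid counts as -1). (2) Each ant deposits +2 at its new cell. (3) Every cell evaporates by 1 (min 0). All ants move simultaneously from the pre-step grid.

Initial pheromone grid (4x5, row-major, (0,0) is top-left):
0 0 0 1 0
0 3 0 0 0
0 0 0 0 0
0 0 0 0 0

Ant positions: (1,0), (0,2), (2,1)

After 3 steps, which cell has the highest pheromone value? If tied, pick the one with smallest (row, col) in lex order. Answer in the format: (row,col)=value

Answer: (1,1)=8

Derivation:
Step 1: ant0:(1,0)->E->(1,1) | ant1:(0,2)->E->(0,3) | ant2:(2,1)->N->(1,1)
  grid max=6 at (1,1)
Step 2: ant0:(1,1)->N->(0,1) | ant1:(0,3)->E->(0,4) | ant2:(1,1)->N->(0,1)
  grid max=5 at (1,1)
Step 3: ant0:(0,1)->S->(1,1) | ant1:(0,4)->W->(0,3) | ant2:(0,1)->S->(1,1)
  grid max=8 at (1,1)
Final grid:
  0 2 0 2 0
  0 8 0 0 0
  0 0 0 0 0
  0 0 0 0 0
Max pheromone 8 at (1,1)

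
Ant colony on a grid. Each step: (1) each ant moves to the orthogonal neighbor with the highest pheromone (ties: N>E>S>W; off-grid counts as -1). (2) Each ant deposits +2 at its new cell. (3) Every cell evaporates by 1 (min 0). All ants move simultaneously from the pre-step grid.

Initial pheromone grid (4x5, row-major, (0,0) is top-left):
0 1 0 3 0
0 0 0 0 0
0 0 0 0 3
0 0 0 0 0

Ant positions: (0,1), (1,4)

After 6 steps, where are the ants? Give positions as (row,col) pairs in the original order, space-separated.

Step 1: ant0:(0,1)->E->(0,2) | ant1:(1,4)->S->(2,4)
  grid max=4 at (2,4)
Step 2: ant0:(0,2)->E->(0,3) | ant1:(2,4)->N->(1,4)
  grid max=3 at (0,3)
Step 3: ant0:(0,3)->E->(0,4) | ant1:(1,4)->S->(2,4)
  grid max=4 at (2,4)
Step 4: ant0:(0,4)->W->(0,3) | ant1:(2,4)->N->(1,4)
  grid max=3 at (0,3)
Step 5: ant0:(0,3)->E->(0,4) | ant1:(1,4)->S->(2,4)
  grid max=4 at (2,4)
Step 6: ant0:(0,4)->W->(0,3) | ant1:(2,4)->N->(1,4)
  grid max=3 at (0,3)

(0,3) (1,4)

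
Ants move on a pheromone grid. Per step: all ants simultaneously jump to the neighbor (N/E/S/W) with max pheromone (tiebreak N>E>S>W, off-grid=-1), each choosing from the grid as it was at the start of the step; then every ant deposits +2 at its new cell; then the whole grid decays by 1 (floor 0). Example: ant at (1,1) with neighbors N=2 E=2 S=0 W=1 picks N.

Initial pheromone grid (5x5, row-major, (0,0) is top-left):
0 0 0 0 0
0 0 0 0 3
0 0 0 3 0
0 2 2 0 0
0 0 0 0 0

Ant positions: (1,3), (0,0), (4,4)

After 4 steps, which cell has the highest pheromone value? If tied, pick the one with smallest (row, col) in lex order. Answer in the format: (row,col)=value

Answer: (0,4)=5

Derivation:
Step 1: ant0:(1,3)->E->(1,4) | ant1:(0,0)->E->(0,1) | ant2:(4,4)->N->(3,4)
  grid max=4 at (1,4)
Step 2: ant0:(1,4)->N->(0,4) | ant1:(0,1)->E->(0,2) | ant2:(3,4)->N->(2,4)
  grid max=3 at (1,4)
Step 3: ant0:(0,4)->S->(1,4) | ant1:(0,2)->E->(0,3) | ant2:(2,4)->N->(1,4)
  grid max=6 at (1,4)
Step 4: ant0:(1,4)->N->(0,4) | ant1:(0,3)->E->(0,4) | ant2:(1,4)->N->(0,4)
  grid max=5 at (0,4)
Final grid:
  0 0 0 0 5
  0 0 0 0 5
  0 0 0 0 0
  0 0 0 0 0
  0 0 0 0 0
Max pheromone 5 at (0,4)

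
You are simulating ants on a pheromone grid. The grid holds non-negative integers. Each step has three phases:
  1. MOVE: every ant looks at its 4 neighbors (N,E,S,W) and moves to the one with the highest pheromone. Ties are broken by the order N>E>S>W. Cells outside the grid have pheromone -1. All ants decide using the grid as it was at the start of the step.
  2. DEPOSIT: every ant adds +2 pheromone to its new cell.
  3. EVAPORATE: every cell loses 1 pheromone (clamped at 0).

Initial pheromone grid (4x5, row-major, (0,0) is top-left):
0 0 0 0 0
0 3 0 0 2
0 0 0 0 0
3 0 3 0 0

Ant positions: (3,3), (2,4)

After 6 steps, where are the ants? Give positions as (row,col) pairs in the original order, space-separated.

Step 1: ant0:(3,3)->W->(3,2) | ant1:(2,4)->N->(1,4)
  grid max=4 at (3,2)
Step 2: ant0:(3,2)->N->(2,2) | ant1:(1,4)->N->(0,4)
  grid max=3 at (3,2)
Step 3: ant0:(2,2)->S->(3,2) | ant1:(0,4)->S->(1,4)
  grid max=4 at (3,2)
Step 4: ant0:(3,2)->N->(2,2) | ant1:(1,4)->N->(0,4)
  grid max=3 at (3,2)
Step 5: ant0:(2,2)->S->(3,2) | ant1:(0,4)->S->(1,4)
  grid max=4 at (3,2)
Step 6: ant0:(3,2)->N->(2,2) | ant1:(1,4)->N->(0,4)
  grid max=3 at (3,2)

(2,2) (0,4)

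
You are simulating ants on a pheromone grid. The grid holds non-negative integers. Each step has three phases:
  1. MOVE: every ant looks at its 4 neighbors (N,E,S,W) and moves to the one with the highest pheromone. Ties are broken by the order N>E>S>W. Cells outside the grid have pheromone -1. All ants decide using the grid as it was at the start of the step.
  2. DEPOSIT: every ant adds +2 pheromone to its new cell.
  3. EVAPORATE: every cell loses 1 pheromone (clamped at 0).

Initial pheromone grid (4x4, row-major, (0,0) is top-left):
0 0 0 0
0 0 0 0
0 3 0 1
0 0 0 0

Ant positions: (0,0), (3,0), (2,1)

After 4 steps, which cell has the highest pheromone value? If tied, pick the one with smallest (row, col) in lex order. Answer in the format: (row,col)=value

Step 1: ant0:(0,0)->E->(0,1) | ant1:(3,0)->N->(2,0) | ant2:(2,1)->N->(1,1)
  grid max=2 at (2,1)
Step 2: ant0:(0,1)->S->(1,1) | ant1:(2,0)->E->(2,1) | ant2:(1,1)->S->(2,1)
  grid max=5 at (2,1)
Step 3: ant0:(1,1)->S->(2,1) | ant1:(2,1)->N->(1,1) | ant2:(2,1)->N->(1,1)
  grid max=6 at (2,1)
Step 4: ant0:(2,1)->N->(1,1) | ant1:(1,1)->S->(2,1) | ant2:(1,1)->S->(2,1)
  grid max=9 at (2,1)
Final grid:
  0 0 0 0
  0 6 0 0
  0 9 0 0
  0 0 0 0
Max pheromone 9 at (2,1)

Answer: (2,1)=9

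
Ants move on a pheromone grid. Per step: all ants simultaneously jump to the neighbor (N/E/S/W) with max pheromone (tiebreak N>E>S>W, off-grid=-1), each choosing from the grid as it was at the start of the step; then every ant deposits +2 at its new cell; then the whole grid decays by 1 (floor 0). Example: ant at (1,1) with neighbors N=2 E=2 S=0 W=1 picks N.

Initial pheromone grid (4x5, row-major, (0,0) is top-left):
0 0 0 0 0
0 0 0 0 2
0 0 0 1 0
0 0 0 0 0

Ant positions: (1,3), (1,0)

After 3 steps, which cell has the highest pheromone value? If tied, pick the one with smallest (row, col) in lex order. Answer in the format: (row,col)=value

Step 1: ant0:(1,3)->E->(1,4) | ant1:(1,0)->N->(0,0)
  grid max=3 at (1,4)
Step 2: ant0:(1,4)->N->(0,4) | ant1:(0,0)->E->(0,1)
  grid max=2 at (1,4)
Step 3: ant0:(0,4)->S->(1,4) | ant1:(0,1)->E->(0,2)
  grid max=3 at (1,4)
Final grid:
  0 0 1 0 0
  0 0 0 0 3
  0 0 0 0 0
  0 0 0 0 0
Max pheromone 3 at (1,4)

Answer: (1,4)=3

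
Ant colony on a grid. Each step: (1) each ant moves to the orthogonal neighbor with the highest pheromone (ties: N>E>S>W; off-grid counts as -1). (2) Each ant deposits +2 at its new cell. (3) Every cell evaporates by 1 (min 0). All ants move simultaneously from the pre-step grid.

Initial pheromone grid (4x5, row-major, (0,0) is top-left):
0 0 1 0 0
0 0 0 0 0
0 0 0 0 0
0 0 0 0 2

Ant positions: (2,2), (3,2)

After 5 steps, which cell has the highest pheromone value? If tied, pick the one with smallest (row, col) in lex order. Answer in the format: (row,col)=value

Step 1: ant0:(2,2)->N->(1,2) | ant1:(3,2)->N->(2,2)
  grid max=1 at (1,2)
Step 2: ant0:(1,2)->S->(2,2) | ant1:(2,2)->N->(1,2)
  grid max=2 at (1,2)
Step 3: ant0:(2,2)->N->(1,2) | ant1:(1,2)->S->(2,2)
  grid max=3 at (1,2)
Step 4: ant0:(1,2)->S->(2,2) | ant1:(2,2)->N->(1,2)
  grid max=4 at (1,2)
Step 5: ant0:(2,2)->N->(1,2) | ant1:(1,2)->S->(2,2)
  grid max=5 at (1,2)
Final grid:
  0 0 0 0 0
  0 0 5 0 0
  0 0 5 0 0
  0 0 0 0 0
Max pheromone 5 at (1,2)

Answer: (1,2)=5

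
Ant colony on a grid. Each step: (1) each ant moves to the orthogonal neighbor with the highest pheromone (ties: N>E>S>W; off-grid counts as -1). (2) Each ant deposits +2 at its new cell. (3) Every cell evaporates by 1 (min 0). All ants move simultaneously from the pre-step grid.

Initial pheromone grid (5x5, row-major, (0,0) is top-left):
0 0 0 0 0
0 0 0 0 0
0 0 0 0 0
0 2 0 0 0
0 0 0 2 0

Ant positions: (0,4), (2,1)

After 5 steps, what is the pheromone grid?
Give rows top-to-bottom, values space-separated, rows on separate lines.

After step 1: ants at (1,4),(3,1)
  0 0 0 0 0
  0 0 0 0 1
  0 0 0 0 0
  0 3 0 0 0
  0 0 0 1 0
After step 2: ants at (0,4),(2,1)
  0 0 0 0 1
  0 0 0 0 0
  0 1 0 0 0
  0 2 0 0 0
  0 0 0 0 0
After step 3: ants at (1,4),(3,1)
  0 0 0 0 0
  0 0 0 0 1
  0 0 0 0 0
  0 3 0 0 0
  0 0 0 0 0
After step 4: ants at (0,4),(2,1)
  0 0 0 0 1
  0 0 0 0 0
  0 1 0 0 0
  0 2 0 0 0
  0 0 0 0 0
After step 5: ants at (1,4),(3,1)
  0 0 0 0 0
  0 0 0 0 1
  0 0 0 0 0
  0 3 0 0 0
  0 0 0 0 0

0 0 0 0 0
0 0 0 0 1
0 0 0 0 0
0 3 0 0 0
0 0 0 0 0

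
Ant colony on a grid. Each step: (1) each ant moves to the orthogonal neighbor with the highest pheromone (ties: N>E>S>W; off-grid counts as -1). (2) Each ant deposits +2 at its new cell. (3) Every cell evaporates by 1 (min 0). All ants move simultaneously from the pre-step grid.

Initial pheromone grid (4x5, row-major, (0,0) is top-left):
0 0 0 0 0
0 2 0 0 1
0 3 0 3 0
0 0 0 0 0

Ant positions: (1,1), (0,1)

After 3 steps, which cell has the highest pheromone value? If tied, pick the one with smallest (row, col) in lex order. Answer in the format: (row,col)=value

Step 1: ant0:(1,1)->S->(2,1) | ant1:(0,1)->S->(1,1)
  grid max=4 at (2,1)
Step 2: ant0:(2,1)->N->(1,1) | ant1:(1,1)->S->(2,1)
  grid max=5 at (2,1)
Step 3: ant0:(1,1)->S->(2,1) | ant1:(2,1)->N->(1,1)
  grid max=6 at (2,1)
Final grid:
  0 0 0 0 0
  0 5 0 0 0
  0 6 0 0 0
  0 0 0 0 0
Max pheromone 6 at (2,1)

Answer: (2,1)=6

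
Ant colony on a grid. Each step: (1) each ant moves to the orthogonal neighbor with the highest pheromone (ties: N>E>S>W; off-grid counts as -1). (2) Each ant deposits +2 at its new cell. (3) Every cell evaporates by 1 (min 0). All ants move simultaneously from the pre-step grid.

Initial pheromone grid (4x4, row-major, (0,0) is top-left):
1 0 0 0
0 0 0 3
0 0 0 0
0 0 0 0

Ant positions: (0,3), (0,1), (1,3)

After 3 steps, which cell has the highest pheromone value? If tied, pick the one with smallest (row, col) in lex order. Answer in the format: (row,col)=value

Answer: (1,3)=6

Derivation:
Step 1: ant0:(0,3)->S->(1,3) | ant1:(0,1)->W->(0,0) | ant2:(1,3)->N->(0,3)
  grid max=4 at (1,3)
Step 2: ant0:(1,3)->N->(0,3) | ant1:(0,0)->E->(0,1) | ant2:(0,3)->S->(1,3)
  grid max=5 at (1,3)
Step 3: ant0:(0,3)->S->(1,3) | ant1:(0,1)->W->(0,0) | ant2:(1,3)->N->(0,3)
  grid max=6 at (1,3)
Final grid:
  2 0 0 3
  0 0 0 6
  0 0 0 0
  0 0 0 0
Max pheromone 6 at (1,3)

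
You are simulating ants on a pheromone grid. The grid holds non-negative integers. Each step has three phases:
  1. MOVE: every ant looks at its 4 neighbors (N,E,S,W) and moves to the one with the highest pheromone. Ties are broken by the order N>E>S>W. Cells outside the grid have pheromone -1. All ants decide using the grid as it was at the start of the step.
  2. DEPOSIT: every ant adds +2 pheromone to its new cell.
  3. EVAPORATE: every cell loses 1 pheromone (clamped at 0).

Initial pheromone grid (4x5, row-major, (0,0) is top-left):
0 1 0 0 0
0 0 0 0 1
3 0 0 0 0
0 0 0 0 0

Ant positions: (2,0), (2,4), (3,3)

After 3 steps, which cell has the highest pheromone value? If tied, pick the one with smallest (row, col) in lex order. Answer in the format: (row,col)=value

Answer: (1,4)=4

Derivation:
Step 1: ant0:(2,0)->N->(1,0) | ant1:(2,4)->N->(1,4) | ant2:(3,3)->N->(2,3)
  grid max=2 at (1,4)
Step 2: ant0:(1,0)->S->(2,0) | ant1:(1,4)->N->(0,4) | ant2:(2,3)->N->(1,3)
  grid max=3 at (2,0)
Step 3: ant0:(2,0)->N->(1,0) | ant1:(0,4)->S->(1,4) | ant2:(1,3)->E->(1,4)
  grid max=4 at (1,4)
Final grid:
  0 0 0 0 0
  1 0 0 0 4
  2 0 0 0 0
  0 0 0 0 0
Max pheromone 4 at (1,4)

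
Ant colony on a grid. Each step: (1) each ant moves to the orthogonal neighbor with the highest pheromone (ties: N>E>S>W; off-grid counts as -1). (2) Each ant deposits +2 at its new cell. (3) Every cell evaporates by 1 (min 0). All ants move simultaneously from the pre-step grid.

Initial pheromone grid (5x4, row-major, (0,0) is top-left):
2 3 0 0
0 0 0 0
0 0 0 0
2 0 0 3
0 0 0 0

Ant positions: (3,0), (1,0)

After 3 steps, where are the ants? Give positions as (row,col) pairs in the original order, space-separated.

Step 1: ant0:(3,0)->N->(2,0) | ant1:(1,0)->N->(0,0)
  grid max=3 at (0,0)
Step 2: ant0:(2,0)->S->(3,0) | ant1:(0,0)->E->(0,1)
  grid max=3 at (0,1)
Step 3: ant0:(3,0)->N->(2,0) | ant1:(0,1)->W->(0,0)
  grid max=3 at (0,0)

(2,0) (0,0)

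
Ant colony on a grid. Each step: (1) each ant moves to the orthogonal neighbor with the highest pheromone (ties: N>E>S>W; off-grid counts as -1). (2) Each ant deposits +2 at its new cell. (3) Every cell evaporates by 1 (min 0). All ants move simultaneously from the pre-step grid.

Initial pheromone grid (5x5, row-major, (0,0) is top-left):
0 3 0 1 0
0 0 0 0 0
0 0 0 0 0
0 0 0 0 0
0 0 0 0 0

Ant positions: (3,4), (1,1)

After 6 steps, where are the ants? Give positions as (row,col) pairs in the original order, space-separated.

Step 1: ant0:(3,4)->N->(2,4) | ant1:(1,1)->N->(0,1)
  grid max=4 at (0,1)
Step 2: ant0:(2,4)->N->(1,4) | ant1:(0,1)->E->(0,2)
  grid max=3 at (0,1)
Step 3: ant0:(1,4)->N->(0,4) | ant1:(0,2)->W->(0,1)
  grid max=4 at (0,1)
Step 4: ant0:(0,4)->S->(1,4) | ant1:(0,1)->E->(0,2)
  grid max=3 at (0,1)
Step 5: ant0:(1,4)->N->(0,4) | ant1:(0,2)->W->(0,1)
  grid max=4 at (0,1)
Step 6: ant0:(0,4)->S->(1,4) | ant1:(0,1)->E->(0,2)
  grid max=3 at (0,1)

(1,4) (0,2)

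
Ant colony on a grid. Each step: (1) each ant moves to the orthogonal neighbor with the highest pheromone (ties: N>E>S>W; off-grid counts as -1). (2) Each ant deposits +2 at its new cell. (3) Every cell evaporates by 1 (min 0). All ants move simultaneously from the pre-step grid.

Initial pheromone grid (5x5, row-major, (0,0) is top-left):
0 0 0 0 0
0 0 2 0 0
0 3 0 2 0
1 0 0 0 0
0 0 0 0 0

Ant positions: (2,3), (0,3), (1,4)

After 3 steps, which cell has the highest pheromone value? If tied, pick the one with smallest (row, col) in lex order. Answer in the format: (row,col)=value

Answer: (0,4)=5

Derivation:
Step 1: ant0:(2,3)->N->(1,3) | ant1:(0,3)->E->(0,4) | ant2:(1,4)->N->(0,4)
  grid max=3 at (0,4)
Step 2: ant0:(1,3)->S->(2,3) | ant1:(0,4)->S->(1,4) | ant2:(0,4)->S->(1,4)
  grid max=3 at (1,4)
Step 3: ant0:(2,3)->N->(1,3) | ant1:(1,4)->N->(0,4) | ant2:(1,4)->N->(0,4)
  grid max=5 at (0,4)
Final grid:
  0 0 0 0 5
  0 0 0 1 2
  0 0 0 1 0
  0 0 0 0 0
  0 0 0 0 0
Max pheromone 5 at (0,4)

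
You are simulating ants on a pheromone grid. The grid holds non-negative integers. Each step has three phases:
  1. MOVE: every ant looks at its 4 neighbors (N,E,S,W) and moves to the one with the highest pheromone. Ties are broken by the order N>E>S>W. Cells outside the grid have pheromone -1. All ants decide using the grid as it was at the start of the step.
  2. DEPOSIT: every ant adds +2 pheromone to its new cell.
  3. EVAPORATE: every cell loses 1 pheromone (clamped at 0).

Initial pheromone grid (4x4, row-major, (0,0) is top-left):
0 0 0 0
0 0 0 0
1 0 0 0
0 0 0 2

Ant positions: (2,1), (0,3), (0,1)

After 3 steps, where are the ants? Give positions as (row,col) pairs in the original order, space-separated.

Step 1: ant0:(2,1)->W->(2,0) | ant1:(0,3)->S->(1,3) | ant2:(0,1)->E->(0,2)
  grid max=2 at (2,0)
Step 2: ant0:(2,0)->N->(1,0) | ant1:(1,3)->N->(0,3) | ant2:(0,2)->E->(0,3)
  grid max=3 at (0,3)
Step 3: ant0:(1,0)->S->(2,0) | ant1:(0,3)->S->(1,3) | ant2:(0,3)->S->(1,3)
  grid max=3 at (1,3)

(2,0) (1,3) (1,3)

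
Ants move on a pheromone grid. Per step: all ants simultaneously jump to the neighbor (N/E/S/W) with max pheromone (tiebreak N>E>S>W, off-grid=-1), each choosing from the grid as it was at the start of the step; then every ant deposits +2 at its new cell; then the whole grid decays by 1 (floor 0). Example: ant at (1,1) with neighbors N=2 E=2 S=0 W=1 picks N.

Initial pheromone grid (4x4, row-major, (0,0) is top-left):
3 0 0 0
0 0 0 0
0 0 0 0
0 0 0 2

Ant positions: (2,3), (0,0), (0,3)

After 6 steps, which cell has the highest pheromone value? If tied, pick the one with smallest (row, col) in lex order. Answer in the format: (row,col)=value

Answer: (0,0)=3

Derivation:
Step 1: ant0:(2,3)->S->(3,3) | ant1:(0,0)->E->(0,1) | ant2:(0,3)->S->(1,3)
  grid max=3 at (3,3)
Step 2: ant0:(3,3)->N->(2,3) | ant1:(0,1)->W->(0,0) | ant2:(1,3)->N->(0,3)
  grid max=3 at (0,0)
Step 3: ant0:(2,3)->S->(3,3) | ant1:(0,0)->E->(0,1) | ant2:(0,3)->S->(1,3)
  grid max=3 at (3,3)
Step 4: ant0:(3,3)->N->(2,3) | ant1:(0,1)->W->(0,0) | ant2:(1,3)->N->(0,3)
  grid max=3 at (0,0)
Step 5: ant0:(2,3)->S->(3,3) | ant1:(0,0)->E->(0,1) | ant2:(0,3)->S->(1,3)
  grid max=3 at (3,3)
Step 6: ant0:(3,3)->N->(2,3) | ant1:(0,1)->W->(0,0) | ant2:(1,3)->N->(0,3)
  grid max=3 at (0,0)
Final grid:
  3 0 0 1
  0 0 0 0
  0 0 0 1
  0 0 0 2
Max pheromone 3 at (0,0)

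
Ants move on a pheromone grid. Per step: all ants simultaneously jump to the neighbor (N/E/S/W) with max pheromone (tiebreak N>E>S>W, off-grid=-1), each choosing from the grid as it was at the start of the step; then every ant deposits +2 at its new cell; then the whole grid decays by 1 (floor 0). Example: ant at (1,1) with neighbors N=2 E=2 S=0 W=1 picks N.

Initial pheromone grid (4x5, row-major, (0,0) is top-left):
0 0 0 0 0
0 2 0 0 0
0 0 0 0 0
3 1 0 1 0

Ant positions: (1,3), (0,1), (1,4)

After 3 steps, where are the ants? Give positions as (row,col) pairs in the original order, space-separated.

Step 1: ant0:(1,3)->N->(0,3) | ant1:(0,1)->S->(1,1) | ant2:(1,4)->N->(0,4)
  grid max=3 at (1,1)
Step 2: ant0:(0,3)->E->(0,4) | ant1:(1,1)->N->(0,1) | ant2:(0,4)->W->(0,3)
  grid max=2 at (0,3)
Step 3: ant0:(0,4)->W->(0,3) | ant1:(0,1)->S->(1,1) | ant2:(0,3)->E->(0,4)
  grid max=3 at (0,3)

(0,3) (1,1) (0,4)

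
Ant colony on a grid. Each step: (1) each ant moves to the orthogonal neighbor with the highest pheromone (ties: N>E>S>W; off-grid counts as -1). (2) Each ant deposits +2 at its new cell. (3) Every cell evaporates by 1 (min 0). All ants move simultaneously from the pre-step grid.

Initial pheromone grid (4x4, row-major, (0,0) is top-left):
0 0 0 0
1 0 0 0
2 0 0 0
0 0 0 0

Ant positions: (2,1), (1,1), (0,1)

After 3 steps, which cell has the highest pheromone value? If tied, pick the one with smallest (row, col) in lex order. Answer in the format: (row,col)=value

Step 1: ant0:(2,1)->W->(2,0) | ant1:(1,1)->W->(1,0) | ant2:(0,1)->E->(0,2)
  grid max=3 at (2,0)
Step 2: ant0:(2,0)->N->(1,0) | ant1:(1,0)->S->(2,0) | ant2:(0,2)->E->(0,3)
  grid max=4 at (2,0)
Step 3: ant0:(1,0)->S->(2,0) | ant1:(2,0)->N->(1,0) | ant2:(0,3)->S->(1,3)
  grid max=5 at (2,0)
Final grid:
  0 0 0 0
  4 0 0 1
  5 0 0 0
  0 0 0 0
Max pheromone 5 at (2,0)

Answer: (2,0)=5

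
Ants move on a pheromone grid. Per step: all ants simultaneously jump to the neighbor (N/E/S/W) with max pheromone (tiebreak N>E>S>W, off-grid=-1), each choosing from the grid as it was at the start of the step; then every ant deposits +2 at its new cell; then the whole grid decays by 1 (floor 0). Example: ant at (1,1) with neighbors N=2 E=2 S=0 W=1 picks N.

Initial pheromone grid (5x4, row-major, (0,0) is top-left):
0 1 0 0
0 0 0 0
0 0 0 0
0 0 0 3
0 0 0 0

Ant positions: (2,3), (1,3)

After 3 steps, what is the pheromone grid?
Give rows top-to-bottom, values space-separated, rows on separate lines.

After step 1: ants at (3,3),(0,3)
  0 0 0 1
  0 0 0 0
  0 0 0 0
  0 0 0 4
  0 0 0 0
After step 2: ants at (2,3),(1,3)
  0 0 0 0
  0 0 0 1
  0 0 0 1
  0 0 0 3
  0 0 0 0
After step 3: ants at (3,3),(2,3)
  0 0 0 0
  0 0 0 0
  0 0 0 2
  0 0 0 4
  0 0 0 0

0 0 0 0
0 0 0 0
0 0 0 2
0 0 0 4
0 0 0 0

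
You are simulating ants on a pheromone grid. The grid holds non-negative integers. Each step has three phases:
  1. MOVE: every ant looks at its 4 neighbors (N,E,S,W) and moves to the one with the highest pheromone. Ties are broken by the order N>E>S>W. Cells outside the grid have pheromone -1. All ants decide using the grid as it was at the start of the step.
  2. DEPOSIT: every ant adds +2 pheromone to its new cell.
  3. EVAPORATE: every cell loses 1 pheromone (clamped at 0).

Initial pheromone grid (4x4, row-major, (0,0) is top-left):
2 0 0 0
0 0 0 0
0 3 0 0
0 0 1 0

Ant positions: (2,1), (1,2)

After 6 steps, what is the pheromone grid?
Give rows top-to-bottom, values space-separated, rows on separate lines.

After step 1: ants at (1,1),(0,2)
  1 0 1 0
  0 1 0 0
  0 2 0 0
  0 0 0 0
After step 2: ants at (2,1),(0,3)
  0 0 0 1
  0 0 0 0
  0 3 0 0
  0 0 0 0
After step 3: ants at (1,1),(1,3)
  0 0 0 0
  0 1 0 1
  0 2 0 0
  0 0 0 0
After step 4: ants at (2,1),(0,3)
  0 0 0 1
  0 0 0 0
  0 3 0 0
  0 0 0 0
After step 5: ants at (1,1),(1,3)
  0 0 0 0
  0 1 0 1
  0 2 0 0
  0 0 0 0
After step 6: ants at (2,1),(0,3)
  0 0 0 1
  0 0 0 0
  0 3 0 0
  0 0 0 0

0 0 0 1
0 0 0 0
0 3 0 0
0 0 0 0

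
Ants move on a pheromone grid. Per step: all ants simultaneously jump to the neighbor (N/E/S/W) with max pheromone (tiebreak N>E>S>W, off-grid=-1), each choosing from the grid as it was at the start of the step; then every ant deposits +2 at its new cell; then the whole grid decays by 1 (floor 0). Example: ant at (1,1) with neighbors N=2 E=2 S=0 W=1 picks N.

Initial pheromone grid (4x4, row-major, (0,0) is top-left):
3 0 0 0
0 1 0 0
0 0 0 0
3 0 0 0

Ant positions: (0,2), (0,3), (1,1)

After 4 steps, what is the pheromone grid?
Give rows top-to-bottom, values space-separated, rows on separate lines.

After step 1: ants at (0,3),(1,3),(0,1)
  2 1 0 1
  0 0 0 1
  0 0 0 0
  2 0 0 0
After step 2: ants at (1,3),(0,3),(0,0)
  3 0 0 2
  0 0 0 2
  0 0 0 0
  1 0 0 0
After step 3: ants at (0,3),(1,3),(0,1)
  2 1 0 3
  0 0 0 3
  0 0 0 0
  0 0 0 0
After step 4: ants at (1,3),(0,3),(0,0)
  3 0 0 4
  0 0 0 4
  0 0 0 0
  0 0 0 0

3 0 0 4
0 0 0 4
0 0 0 0
0 0 0 0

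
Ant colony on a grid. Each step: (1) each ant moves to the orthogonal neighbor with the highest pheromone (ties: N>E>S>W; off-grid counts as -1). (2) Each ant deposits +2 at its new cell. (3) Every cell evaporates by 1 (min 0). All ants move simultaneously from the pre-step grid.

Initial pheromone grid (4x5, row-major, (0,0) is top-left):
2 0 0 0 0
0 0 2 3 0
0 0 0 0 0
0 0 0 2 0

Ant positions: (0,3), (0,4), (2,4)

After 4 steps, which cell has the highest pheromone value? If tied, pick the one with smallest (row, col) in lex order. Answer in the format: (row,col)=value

Step 1: ant0:(0,3)->S->(1,3) | ant1:(0,4)->S->(1,4) | ant2:(2,4)->N->(1,4)
  grid max=4 at (1,3)
Step 2: ant0:(1,3)->E->(1,4) | ant1:(1,4)->W->(1,3) | ant2:(1,4)->W->(1,3)
  grid max=7 at (1,3)
Step 3: ant0:(1,4)->W->(1,3) | ant1:(1,3)->E->(1,4) | ant2:(1,3)->E->(1,4)
  grid max=8 at (1,3)
Step 4: ant0:(1,3)->E->(1,4) | ant1:(1,4)->W->(1,3) | ant2:(1,4)->W->(1,3)
  grid max=11 at (1,3)
Final grid:
  0 0 0 0 0
  0 0 0 11 8
  0 0 0 0 0
  0 0 0 0 0
Max pheromone 11 at (1,3)

Answer: (1,3)=11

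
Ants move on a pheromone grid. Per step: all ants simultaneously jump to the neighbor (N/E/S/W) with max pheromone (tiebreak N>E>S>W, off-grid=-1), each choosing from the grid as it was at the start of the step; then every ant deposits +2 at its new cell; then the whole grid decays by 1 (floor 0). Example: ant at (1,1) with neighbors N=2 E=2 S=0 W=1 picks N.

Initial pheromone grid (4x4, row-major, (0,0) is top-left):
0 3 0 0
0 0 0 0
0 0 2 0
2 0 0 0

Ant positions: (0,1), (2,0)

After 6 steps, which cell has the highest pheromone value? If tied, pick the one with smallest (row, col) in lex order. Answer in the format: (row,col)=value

Step 1: ant0:(0,1)->E->(0,2) | ant1:(2,0)->S->(3,0)
  grid max=3 at (3,0)
Step 2: ant0:(0,2)->W->(0,1) | ant1:(3,0)->N->(2,0)
  grid max=3 at (0,1)
Step 3: ant0:(0,1)->E->(0,2) | ant1:(2,0)->S->(3,0)
  grid max=3 at (3,0)
Step 4: ant0:(0,2)->W->(0,1) | ant1:(3,0)->N->(2,0)
  grid max=3 at (0,1)
Step 5: ant0:(0,1)->E->(0,2) | ant1:(2,0)->S->(3,0)
  grid max=3 at (3,0)
Step 6: ant0:(0,2)->W->(0,1) | ant1:(3,0)->N->(2,0)
  grid max=3 at (0,1)
Final grid:
  0 3 0 0
  0 0 0 0
  1 0 0 0
  2 0 0 0
Max pheromone 3 at (0,1)

Answer: (0,1)=3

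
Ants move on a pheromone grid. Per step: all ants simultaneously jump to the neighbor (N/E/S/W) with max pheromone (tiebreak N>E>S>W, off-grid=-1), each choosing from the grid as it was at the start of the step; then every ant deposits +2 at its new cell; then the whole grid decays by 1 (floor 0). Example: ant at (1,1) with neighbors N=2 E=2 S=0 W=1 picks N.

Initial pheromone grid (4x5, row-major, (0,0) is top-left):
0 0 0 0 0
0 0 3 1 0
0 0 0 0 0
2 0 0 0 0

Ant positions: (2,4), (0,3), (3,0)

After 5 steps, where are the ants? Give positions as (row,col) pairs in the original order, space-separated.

Step 1: ant0:(2,4)->N->(1,4) | ant1:(0,3)->S->(1,3) | ant2:(3,0)->N->(2,0)
  grid max=2 at (1,2)
Step 2: ant0:(1,4)->W->(1,3) | ant1:(1,3)->W->(1,2) | ant2:(2,0)->S->(3,0)
  grid max=3 at (1,2)
Step 3: ant0:(1,3)->W->(1,2) | ant1:(1,2)->E->(1,3) | ant2:(3,0)->N->(2,0)
  grid max=4 at (1,2)
Step 4: ant0:(1,2)->E->(1,3) | ant1:(1,3)->W->(1,2) | ant2:(2,0)->S->(3,0)
  grid max=5 at (1,2)
Step 5: ant0:(1,3)->W->(1,2) | ant1:(1,2)->E->(1,3) | ant2:(3,0)->N->(2,0)
  grid max=6 at (1,2)

(1,2) (1,3) (2,0)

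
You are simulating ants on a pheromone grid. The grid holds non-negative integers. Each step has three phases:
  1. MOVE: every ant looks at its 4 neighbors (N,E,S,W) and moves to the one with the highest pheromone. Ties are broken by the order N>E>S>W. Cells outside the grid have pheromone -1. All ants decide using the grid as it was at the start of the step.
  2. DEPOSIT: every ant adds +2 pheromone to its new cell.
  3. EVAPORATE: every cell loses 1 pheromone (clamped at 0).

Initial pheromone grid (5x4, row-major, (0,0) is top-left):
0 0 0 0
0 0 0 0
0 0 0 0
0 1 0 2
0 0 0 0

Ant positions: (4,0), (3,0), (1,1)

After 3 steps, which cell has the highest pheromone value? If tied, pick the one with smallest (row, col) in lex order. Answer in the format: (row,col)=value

Answer: (3,1)=4

Derivation:
Step 1: ant0:(4,0)->N->(3,0) | ant1:(3,0)->E->(3,1) | ant2:(1,1)->N->(0,1)
  grid max=2 at (3,1)
Step 2: ant0:(3,0)->E->(3,1) | ant1:(3,1)->W->(3,0) | ant2:(0,1)->E->(0,2)
  grid max=3 at (3,1)
Step 3: ant0:(3,1)->W->(3,0) | ant1:(3,0)->E->(3,1) | ant2:(0,2)->E->(0,3)
  grid max=4 at (3,1)
Final grid:
  0 0 0 1
  0 0 0 0
  0 0 0 0
  3 4 0 0
  0 0 0 0
Max pheromone 4 at (3,1)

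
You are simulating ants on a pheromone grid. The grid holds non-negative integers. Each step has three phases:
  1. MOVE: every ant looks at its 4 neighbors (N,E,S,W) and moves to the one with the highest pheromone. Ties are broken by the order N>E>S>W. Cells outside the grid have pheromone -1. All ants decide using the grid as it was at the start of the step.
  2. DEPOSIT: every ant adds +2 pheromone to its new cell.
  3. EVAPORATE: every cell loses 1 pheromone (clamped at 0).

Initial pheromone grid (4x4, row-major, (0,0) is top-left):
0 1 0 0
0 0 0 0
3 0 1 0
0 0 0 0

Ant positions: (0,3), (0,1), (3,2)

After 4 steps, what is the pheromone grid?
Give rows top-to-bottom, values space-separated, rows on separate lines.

After step 1: ants at (1,3),(0,2),(2,2)
  0 0 1 0
  0 0 0 1
  2 0 2 0
  0 0 0 0
After step 2: ants at (0,3),(0,3),(1,2)
  0 0 0 3
  0 0 1 0
  1 0 1 0
  0 0 0 0
After step 3: ants at (1,3),(1,3),(2,2)
  0 0 0 2
  0 0 0 3
  0 0 2 0
  0 0 0 0
After step 4: ants at (0,3),(0,3),(1,2)
  0 0 0 5
  0 0 1 2
  0 0 1 0
  0 0 0 0

0 0 0 5
0 0 1 2
0 0 1 0
0 0 0 0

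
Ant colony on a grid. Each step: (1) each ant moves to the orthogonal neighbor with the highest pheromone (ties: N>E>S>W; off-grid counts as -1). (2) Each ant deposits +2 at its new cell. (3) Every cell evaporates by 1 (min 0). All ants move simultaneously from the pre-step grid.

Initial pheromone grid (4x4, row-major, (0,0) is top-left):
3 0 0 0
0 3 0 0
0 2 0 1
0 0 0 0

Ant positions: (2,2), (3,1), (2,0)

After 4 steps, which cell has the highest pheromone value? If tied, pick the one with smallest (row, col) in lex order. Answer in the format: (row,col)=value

Step 1: ant0:(2,2)->W->(2,1) | ant1:(3,1)->N->(2,1) | ant2:(2,0)->E->(2,1)
  grid max=7 at (2,1)
Step 2: ant0:(2,1)->N->(1,1) | ant1:(2,1)->N->(1,1) | ant2:(2,1)->N->(1,1)
  grid max=7 at (1,1)
Step 3: ant0:(1,1)->S->(2,1) | ant1:(1,1)->S->(2,1) | ant2:(1,1)->S->(2,1)
  grid max=11 at (2,1)
Step 4: ant0:(2,1)->N->(1,1) | ant1:(2,1)->N->(1,1) | ant2:(2,1)->N->(1,1)
  grid max=11 at (1,1)
Final grid:
  0 0 0 0
  0 11 0 0
  0 10 0 0
  0 0 0 0
Max pheromone 11 at (1,1)

Answer: (1,1)=11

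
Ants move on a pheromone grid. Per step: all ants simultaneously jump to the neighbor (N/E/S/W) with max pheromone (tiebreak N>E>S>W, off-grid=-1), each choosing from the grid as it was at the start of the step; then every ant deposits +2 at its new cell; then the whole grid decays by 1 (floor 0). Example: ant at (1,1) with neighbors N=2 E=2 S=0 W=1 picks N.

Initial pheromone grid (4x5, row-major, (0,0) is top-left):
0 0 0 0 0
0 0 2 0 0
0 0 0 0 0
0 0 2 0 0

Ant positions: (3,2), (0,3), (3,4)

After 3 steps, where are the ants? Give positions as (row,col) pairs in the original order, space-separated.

Step 1: ant0:(3,2)->N->(2,2) | ant1:(0,3)->E->(0,4) | ant2:(3,4)->N->(2,4)
  grid max=1 at (0,4)
Step 2: ant0:(2,2)->N->(1,2) | ant1:(0,4)->S->(1,4) | ant2:(2,4)->N->(1,4)
  grid max=3 at (1,4)
Step 3: ant0:(1,2)->N->(0,2) | ant1:(1,4)->N->(0,4) | ant2:(1,4)->N->(0,4)
  grid max=3 at (0,4)

(0,2) (0,4) (0,4)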